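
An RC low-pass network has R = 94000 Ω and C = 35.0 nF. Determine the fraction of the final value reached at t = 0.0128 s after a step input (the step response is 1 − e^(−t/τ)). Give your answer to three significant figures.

τ = RC = 94000 × 35.0 nF = 0.00329 s.
y(t)/y_∞ = 1 − e^(−t/τ) = 1 − e^(−0.0128/0.00329) = 1 − e^(−3.89) = 0.980.

y/y_∞ ≈ 0.980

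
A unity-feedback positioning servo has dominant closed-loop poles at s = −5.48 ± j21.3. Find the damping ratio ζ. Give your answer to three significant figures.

ζ ≈ 0.249

|pole| = ω_n = √(5.48² + 21.3²) = 22.0 rad/s; ζ = cos θ = σ/ω_n = 0.249.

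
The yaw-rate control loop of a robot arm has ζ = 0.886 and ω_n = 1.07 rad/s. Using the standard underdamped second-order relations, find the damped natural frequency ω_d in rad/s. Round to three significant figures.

ω_d ≈ 0.496 rad/s

ω_d = ω_n√(1−ζ²) = 1.07·√0.215 = 0.496 rad/s.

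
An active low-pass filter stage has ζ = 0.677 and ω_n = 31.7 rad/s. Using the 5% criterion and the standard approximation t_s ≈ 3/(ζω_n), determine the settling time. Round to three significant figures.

t_s ≈ 0.140 s

t_s ≈ 3/(ζω_n) = 3/(0.677 × 31.7) = 0.140 s.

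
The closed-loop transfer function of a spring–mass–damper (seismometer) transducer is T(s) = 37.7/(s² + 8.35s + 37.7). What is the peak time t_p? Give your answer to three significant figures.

t_p ≈ 0.698 s

ω_n = √37.7 = 6.14 rad/s; ζ = 8.35/(2·6.14) = 0.680.
ω_d = ω_n√(1−ζ²) = 4.50 rad/s. Then t_p = π/ω_d = 0.698 s.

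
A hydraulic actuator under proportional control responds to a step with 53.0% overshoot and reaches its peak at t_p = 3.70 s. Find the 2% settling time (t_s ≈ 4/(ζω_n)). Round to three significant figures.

The overshoot fixes ζ = −ln(OS)/√(π²+ln²(OS)) = 0.198.
t_p = π/ω_d ⇒ ω_d = 0.849 rad/s; then ω_n = ω_d/√(1−ζ²) = 0.866 rad/s.
t_s ≈ 4/(ζω_n) = 4/(0.198·0.866) = 23.3 s.

t_s ≈ 23.3 s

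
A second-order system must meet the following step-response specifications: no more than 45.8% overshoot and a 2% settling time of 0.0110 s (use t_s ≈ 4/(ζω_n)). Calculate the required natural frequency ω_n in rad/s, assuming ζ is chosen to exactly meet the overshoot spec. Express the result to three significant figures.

ω_n ≈ 1510 rad/s

ζ = −ln(OS)/√(π² + (ln OS)²). With OS = 0.458, ln OS = −0.7809 and ζ = 0.7809/3.237 = 0.241.
Then ω_n = 4/(ζ t_s) = 4/(0.241 × 0.0110) = 1510 rad/s.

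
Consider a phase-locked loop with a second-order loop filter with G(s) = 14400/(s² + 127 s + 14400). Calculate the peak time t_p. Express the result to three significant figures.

t_p ≈ 0.0309 s

Matching coefficients with s² + 2ζω_n s + ω_n² gives ω_n² = 14400 ⇒ ω_n = 120 rad/s, and ζ = 127/(2ω_n) = 0.529.
ω_d = 120·√(1 − 0.529²) = 102 rad/s. Then t_p = π/ω_d = 0.0309 s.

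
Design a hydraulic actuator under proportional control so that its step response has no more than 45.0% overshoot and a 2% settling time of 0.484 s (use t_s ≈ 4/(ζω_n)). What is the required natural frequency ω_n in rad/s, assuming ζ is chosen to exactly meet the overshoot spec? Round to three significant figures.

ω_n ≈ 33.5 rad/s

ζ = −ln(OS)/√(π² + (ln OS)²). With OS = 0.450, ln OS = −0.7985 and ζ = 0.7985/3.241 = 0.246.
From t_s ≈ 4/(ζω_n): ω_n = 4/(ζ·t_s) = 4/(0.246·0.484) = 33.5 rad/s.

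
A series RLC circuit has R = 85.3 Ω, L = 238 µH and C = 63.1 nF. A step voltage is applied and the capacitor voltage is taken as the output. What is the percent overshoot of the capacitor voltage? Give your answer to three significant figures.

%OS ≈ 4.82%

For a series RLC circuit (capacitor voltage as output), ω_n = 1/√(LC) = 1/√(238 µH · 63.1 nF) = 258000 rad/s.
ζ = (R/2)·√(C/L) = (85.3/2)·√(63.1 nF/238 µH) = 0.694.
%OS = 100 e^{−πζ/√(1−ζ²)} with ζ = 0.694 gives 4.82%.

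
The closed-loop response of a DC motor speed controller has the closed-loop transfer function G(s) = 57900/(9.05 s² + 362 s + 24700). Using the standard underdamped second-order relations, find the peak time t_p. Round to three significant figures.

Dividing through by 9.05: denominator becomes s² + 40.00 s + 2729.
So ω_n = √2729 = 52.2 rad/s and ζ = 40.00/(2·52.2) = 0.383.
ω_d = 52.2·√(1 − 0.383²) = 48.3 rad/s. t_p = π/ω_d = 0.0651 s.

t_p ≈ 0.0651 s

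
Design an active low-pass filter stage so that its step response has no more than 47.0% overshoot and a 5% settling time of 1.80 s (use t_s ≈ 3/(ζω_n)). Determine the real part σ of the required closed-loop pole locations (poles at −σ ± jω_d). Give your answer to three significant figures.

The settling-time spec alone fixes σ = ζω_n = 3/t_s = 3/1.80 = 1.67.
(Overshoot then fixes ζ = 0.234 and hence ω_d = σ·√(1−ζ²)/ζ = 6.93 rad/s.)

σ ≈ 1.67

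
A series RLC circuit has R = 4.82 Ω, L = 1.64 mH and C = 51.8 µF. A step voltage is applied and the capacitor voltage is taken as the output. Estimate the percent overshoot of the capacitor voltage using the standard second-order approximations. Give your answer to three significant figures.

%OS ≈ 22.6%

For a series RLC circuit (capacitor voltage as output), ω_n = 1/√(LC) = 1/√(1.64 mH · 51.8 µF) = 3430 rad/s.
ζ = (R/2)·√(C/L) = (4.82/2)·√(51.8 µF/1.64 mH) = 0.428.
%OS = 100 e^{−πζ/√(1−ζ²)} with ζ = 0.428 gives 22.6%.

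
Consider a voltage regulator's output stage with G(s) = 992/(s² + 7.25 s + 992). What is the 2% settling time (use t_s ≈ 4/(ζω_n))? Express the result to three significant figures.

t_s ≈ 1.10 s

ω_n = √992 = 31.5 rad/s; ζ = 7.25/(2·31.5) = 0.115.
t_s ≈ 4/(ζω_n) = 4/(0.115·31.5) = 1.10 s.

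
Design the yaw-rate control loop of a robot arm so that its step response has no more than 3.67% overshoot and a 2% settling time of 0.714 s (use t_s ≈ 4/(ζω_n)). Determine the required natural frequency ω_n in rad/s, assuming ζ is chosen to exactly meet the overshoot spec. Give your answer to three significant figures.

From %OS = 100·exp(−πζ/√(1−ζ²)), invert to get ζ = −ln(OS)/√(π² + ln²(OS)) with OS = 0.0367.
−ln 0.0367 = 3.305, so ζ = 3.305/√(π² + 10.92) = 0.725.
From t_s ≈ 4/(ζω_n): ω_n = 4/(ζ·t_s) = 4/(0.725·0.714) = 7.73 rad/s.

ω_n ≈ 7.73 rad/s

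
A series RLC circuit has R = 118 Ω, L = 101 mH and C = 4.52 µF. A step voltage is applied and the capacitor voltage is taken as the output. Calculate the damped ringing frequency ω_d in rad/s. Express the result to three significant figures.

For a series RLC circuit (capacitor voltage as output), ω_n = 1/√(LC) = 1/√(101 mH · 4.52 µF) = 1480 rad/s.
ζ = (R/2)·√(C/L) = (118/2)·√(4.52 µF/101 mH) = 0.395.
ω_d = ω_n√(1−ζ²) = 1360 rad/s.

ω_d ≈ 1360 rad/s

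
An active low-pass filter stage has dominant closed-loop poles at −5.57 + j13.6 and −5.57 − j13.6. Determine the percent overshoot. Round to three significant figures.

%OS ≈ 27.6%

The poles are at −σ ± jω_d with σ = 5.57 and ω_d = 13.6, so ω_n = √(σ²+ω_d²) = 14.7 rad/s and ζ = σ/ω_n = 0.379.
%OS = 100 e^{−πζ/√(1−ζ²)} with ζ = 0.379 gives 27.6%.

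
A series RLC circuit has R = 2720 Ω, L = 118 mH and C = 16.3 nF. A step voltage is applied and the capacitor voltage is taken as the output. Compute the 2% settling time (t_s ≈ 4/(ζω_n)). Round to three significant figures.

t_s ≈ 0.000347 s

For a series RLC circuit (capacitor voltage as output), ω_n = 1/√(LC) = 1/√(118 mH · 16.3 nF) = 22800 rad/s.
ζ = (R/2)·√(C/L) = (2720/2)·√(16.3 nF/118 mH) = 0.505.
t_s ≈ 4/(ζω_n) = 0.000347 s.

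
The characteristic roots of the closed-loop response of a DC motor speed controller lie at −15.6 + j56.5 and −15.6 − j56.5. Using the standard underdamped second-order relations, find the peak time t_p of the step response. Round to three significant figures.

t_p = π/ω_d with ω_d = 56.5 (the imaginary part), so t_p = 0.0556 s.

t_p ≈ 0.0556 s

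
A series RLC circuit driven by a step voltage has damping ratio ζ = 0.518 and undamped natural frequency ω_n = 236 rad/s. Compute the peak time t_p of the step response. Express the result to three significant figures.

t_p ≈ 0.0156 s

The damped frequency is ω_d = ω_n√(1−ζ²) = 236·√(1−0.268) = 202 rad/s.
Peak time t_p = π/ω_d = π/202 = 0.0156 s.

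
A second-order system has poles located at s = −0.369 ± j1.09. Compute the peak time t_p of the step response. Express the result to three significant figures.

t_p = π/ω_d with ω_d = 1.09 (the imaginary part), so t_p = 2.88 s.

t_p ≈ 2.88 s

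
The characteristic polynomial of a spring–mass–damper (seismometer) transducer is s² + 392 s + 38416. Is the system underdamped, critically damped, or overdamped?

a² − 4b = 392² − 4·38416 = 0 (repeated real root); the system is critically damped.

critically damped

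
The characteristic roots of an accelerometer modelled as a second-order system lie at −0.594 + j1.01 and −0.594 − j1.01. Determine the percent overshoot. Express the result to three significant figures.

%OS ≈ 15.8%

The poles are at −σ ± jω_d with σ = 0.594 and ω_d = 1.01, so ω_n = √(σ²+ω_d²) = 1.17 rad/s and ζ = σ/ω_n = 0.507.
%OS = 100·exp(−πζ/√(1−ζ²)) = 15.8%.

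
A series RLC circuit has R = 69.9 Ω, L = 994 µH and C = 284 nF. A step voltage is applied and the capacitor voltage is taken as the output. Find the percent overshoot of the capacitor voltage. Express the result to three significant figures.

%OS ≈ 10.0%

For a series RLC circuit (capacitor voltage as output), ω_n = 1/√(LC) = 1/√(994 µH · 284 nF) = 59500 rad/s.
ζ = (R/2)·√(C/L) = (69.9/2)·√(284 nF/994 µH) = 0.591.
Overshoot: exp(−π·0.591/√(1−0.591²)) = 0.100, i.e. 10.0%.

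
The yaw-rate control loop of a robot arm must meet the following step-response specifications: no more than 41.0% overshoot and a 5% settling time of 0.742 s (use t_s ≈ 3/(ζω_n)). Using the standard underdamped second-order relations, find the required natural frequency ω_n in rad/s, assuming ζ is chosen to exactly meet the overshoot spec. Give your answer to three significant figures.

ω_n ≈ 14.8 rad/s

Inverting the overshoot relation: ζ = |ln 0.410|/√(π² + ln²0.410) = 0.273.
From t_s ≈ 3/(ζω_n): ω_n = 3/(ζ·t_s) = 3/(0.273·0.742) = 14.8 rad/s.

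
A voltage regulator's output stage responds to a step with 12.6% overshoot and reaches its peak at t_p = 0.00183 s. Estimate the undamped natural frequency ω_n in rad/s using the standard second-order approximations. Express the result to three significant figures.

From the overshoot, ζ = −ln(OS)/√(π²+ln²(OS)) = 0.550.
t_p = π/ω_d ⇒ ω_d = 1720 rad/s; then ω_n = ω_d/√(1−ζ²) = 2060 rad/s.

ω_n ≈ 2060 rad/s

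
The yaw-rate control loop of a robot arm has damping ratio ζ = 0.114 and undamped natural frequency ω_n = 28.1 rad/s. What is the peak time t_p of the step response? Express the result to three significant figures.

The damped frequency is ω_d = ω_n√(1−ζ²) = 28.1·√(1−0.0130) = 27.9 rad/s.
Peak time t_p = π/ω_d = π/27.9 = 0.113 s.

t_p ≈ 0.113 s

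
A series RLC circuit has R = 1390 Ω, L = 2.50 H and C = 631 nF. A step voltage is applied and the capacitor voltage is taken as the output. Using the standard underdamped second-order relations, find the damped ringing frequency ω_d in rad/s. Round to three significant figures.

For a series RLC circuit (capacitor voltage as output), ω_n = 1/√(LC) = 1/√(2.50 H · 631 nF) = 796 rad/s.
ζ = (R/2)·√(C/L) = (1390/2)·√(631 nF/2.50 H) = 0.349.
The damped frequency ω_d = ω_n√(1−ζ²) = 746 rad/s.

ω_d ≈ 746 rad/s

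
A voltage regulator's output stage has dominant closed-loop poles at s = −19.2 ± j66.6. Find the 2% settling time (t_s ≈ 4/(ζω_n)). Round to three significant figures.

t_s ≈ 0.208 s

For poles at −σ ± jω_d, ζω_n = σ = 19.2, so t_s ≈ 4/σ = 0.208 s.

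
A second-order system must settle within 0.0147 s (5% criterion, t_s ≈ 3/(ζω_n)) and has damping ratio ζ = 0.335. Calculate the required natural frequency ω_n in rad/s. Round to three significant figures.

ω_n ≈ 609 rad/s

Rearranging t_s ≈ 3/(ζω_n) gives ω_n = 3/(ζ·t_s) = 3/(0.335 × 0.0147) = 609 rad/s.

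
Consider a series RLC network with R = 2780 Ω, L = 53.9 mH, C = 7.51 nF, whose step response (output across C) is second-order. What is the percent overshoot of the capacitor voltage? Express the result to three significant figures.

For a series RLC circuit (capacitor voltage as output), ω_n = 1/√(LC) = 1/√(53.9 mH · 7.51 nF) = 49700 rad/s.
ζ = (R/2)·√(C/L) = (2780/2)·√(7.51 nF/53.9 mH) = 0.519.
%OS = 100·exp(−πζ/√(1−ζ²)) = 14.9%.

%OS ≈ 14.9%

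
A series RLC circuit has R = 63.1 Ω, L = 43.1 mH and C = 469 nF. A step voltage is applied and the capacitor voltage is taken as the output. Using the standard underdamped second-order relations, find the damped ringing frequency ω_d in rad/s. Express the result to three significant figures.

ω_d ≈ 7000 rad/s

For a series RLC circuit (capacitor voltage as output), ω_n = 1/√(LC) = 1/√(43.1 mH · 469 nF) = 7030 rad/s.
ζ = (R/2)·√(C/L) = (63.1/2)·√(469 nF/43.1 mH) = 0.104.
ω_d = ω_n√(1−ζ²) = 7000 rad/s.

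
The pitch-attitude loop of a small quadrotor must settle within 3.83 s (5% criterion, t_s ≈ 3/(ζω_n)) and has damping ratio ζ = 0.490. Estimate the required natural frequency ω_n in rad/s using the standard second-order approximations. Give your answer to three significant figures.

ω_n ≈ 1.60 rad/s

Rearranging t_s ≈ 3/(ζω_n) gives ω_n = 3/(ζ·t_s) = 3/(0.490 × 3.83) = 1.60 rad/s.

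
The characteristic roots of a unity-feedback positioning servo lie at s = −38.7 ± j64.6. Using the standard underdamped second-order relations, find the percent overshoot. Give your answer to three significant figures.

|pole| = ω_n = √(38.7² + 64.6²) = 75.3 rad/s; ζ = cos θ = σ/ω_n = 0.514.
%OS = 100 e^{−πζ/√(1−ζ²)} with ζ = 0.514 gives 15.2%.

%OS ≈ 15.2%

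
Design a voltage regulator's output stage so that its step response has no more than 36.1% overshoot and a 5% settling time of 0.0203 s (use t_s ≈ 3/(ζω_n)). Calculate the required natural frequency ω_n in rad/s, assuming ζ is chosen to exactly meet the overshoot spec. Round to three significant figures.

ω_n ≈ 479 rad/s

ζ = −ln(OS)/√(π² + (ln OS)²). With OS = 0.361, ln OS = −1.019 and ζ = 1.019/3.303 = 0.308.
From t_s ≈ 3/(ζω_n): ω_n = 3/(ζ·t_s) = 3/(0.308·0.0203) = 479 rad/s.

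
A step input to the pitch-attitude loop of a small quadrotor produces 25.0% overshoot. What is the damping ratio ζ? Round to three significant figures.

ζ = −ln(OS)/√(π² + (ln OS)²). With OS = 0.250, ln OS = −1.386 and ζ = 1.386/3.434 = 0.404.

ζ ≈ 0.404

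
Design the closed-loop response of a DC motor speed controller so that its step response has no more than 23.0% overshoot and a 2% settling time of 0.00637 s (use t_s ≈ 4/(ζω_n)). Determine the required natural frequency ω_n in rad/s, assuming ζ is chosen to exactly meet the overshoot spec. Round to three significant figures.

ω_n ≈ 1480 rad/s

Inverting the overshoot relation: ζ = |ln 0.230|/√(π² + ln²0.230) = 0.424.
Then ω_n = 4/(ζ t_s) = 4/(0.424 × 0.00637) = 1480 rad/s.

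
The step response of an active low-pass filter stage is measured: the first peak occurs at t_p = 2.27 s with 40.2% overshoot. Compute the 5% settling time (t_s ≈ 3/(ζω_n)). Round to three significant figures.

t_s ≈ 7.47 s

From the overshoot, ζ = −ln(OS)/√(π²+ln²(OS)) = 0.279.
From t_p = π/ω_d, ω_d = π/2.27 = 1.38 rad/s, so ω_n = ω_d/√(1−ζ²) = 1.44 rad/s.
t_s ≈ 3/(ζω_n) = 3/(0.279·1.44) = 7.47 s.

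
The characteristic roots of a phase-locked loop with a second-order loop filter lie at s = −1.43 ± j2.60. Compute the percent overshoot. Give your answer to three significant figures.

|pole| = ω_n = √(1.43² + 2.60²) = 2.97 rad/s; ζ = cos θ = σ/ω_n = 0.482.
Overshoot: exp(−π·0.482/√(1−0.482²)) = 0.178, i.e. 17.8%.

%OS ≈ 17.8%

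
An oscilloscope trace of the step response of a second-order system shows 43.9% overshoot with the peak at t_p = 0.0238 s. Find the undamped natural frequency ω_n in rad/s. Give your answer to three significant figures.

ω_n ≈ 136 rad/s

The overshoot fixes ζ = −ln(OS)/√(π²+ln²(OS)) = 0.253.
From t_p = π/ω_d, ω_d = π/0.0238 = 132 rad/s, so ω_n = ω_d/√(1−ζ²) = 136 rad/s.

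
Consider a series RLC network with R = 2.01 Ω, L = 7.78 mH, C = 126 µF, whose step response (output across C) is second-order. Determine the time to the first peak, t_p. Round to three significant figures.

For a series RLC circuit (capacitor voltage as output), ω_n = 1/√(LC) = 1/√(7.78 mH · 126 µF) = 1010 rad/s.
ζ = (R/2)·√(C/L) = (2.01/2)·√(126 µF/7.78 mH) = 0.128.
ω_d = ω_n√(1−ζ²) = 1000 rad/s. t_p = π/ω_d = 0.00314 s.

t_p ≈ 0.00314 s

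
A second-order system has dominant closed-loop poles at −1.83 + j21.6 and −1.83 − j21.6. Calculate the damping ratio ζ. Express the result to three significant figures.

ζ ≈ 0.0844

With σ = 1.83, ω_d = 21.6: ω_n = √(σ²+ω_d²) = 21.7 rad/s, ζ = σ/ω_n = 0.0844.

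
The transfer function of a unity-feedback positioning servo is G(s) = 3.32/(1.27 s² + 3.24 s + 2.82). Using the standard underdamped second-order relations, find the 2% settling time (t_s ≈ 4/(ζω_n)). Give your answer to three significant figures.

t_s ≈ 3.14 s

Dividing through by 1.27: denominator becomes s² + 2.551 s + 2.220.
So ω_n = √2.220 = 1.49 rad/s and ζ = 2.551/(2·1.49) = 0.856.
t_s ≈ 4/(ζω_n) = 3.14 s.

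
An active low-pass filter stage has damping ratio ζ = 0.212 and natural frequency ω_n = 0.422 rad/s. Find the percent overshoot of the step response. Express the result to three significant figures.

%OS ≈ 50.6%

For an underdamped second-order system, %OS = 100·exp(−πζ/√(1−ζ²)).
πζ/√(1−ζ²) = π·0.212/√(1−0.0449) = 0.6815, so %OS = 100·e^(−0.6815) = 50.6%.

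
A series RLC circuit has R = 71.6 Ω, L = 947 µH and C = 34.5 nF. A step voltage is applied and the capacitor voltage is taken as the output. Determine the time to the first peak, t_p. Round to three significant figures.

t_p ≈ 0.0000184 s

For a series RLC circuit (capacitor voltage as output), ω_n = 1/√(LC) = 1/√(947 µH · 34.5 nF) = 175000 rad/s.
ζ = (R/2)·√(C/L) = (71.6/2)·√(34.5 nF/947 µH) = 0.216.
The damped frequency ω_d = ω_n√(1−ζ²) = 171000 rad/s. t_p = π/ω_d = 0.0000184 s.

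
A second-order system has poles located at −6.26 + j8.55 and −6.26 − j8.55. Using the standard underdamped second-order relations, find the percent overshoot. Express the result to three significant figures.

|pole| = ω_n = √(6.26² + 8.55²) = 10.6 rad/s; ζ = cos θ = σ/ω_n = 0.591.
%OS = 100 e^{−πζ/√(1−ζ²)} with ζ = 0.591 gives 10.0%.

%OS ≈ 10.0%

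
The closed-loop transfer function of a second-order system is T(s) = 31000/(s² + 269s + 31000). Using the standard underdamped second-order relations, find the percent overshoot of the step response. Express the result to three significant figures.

Comparing the denominator to s² + 2ζω_n s + ω_n²: ω_n = √31000 = 176 rad/s, and 2ζω_n = 269 so ζ = 269/(2·176) = 0.764.
Overshoot: exp(−π·0.764/√(1−0.764²)) = 0.0243, i.e. 2.43%.

%OS ≈ 2.43%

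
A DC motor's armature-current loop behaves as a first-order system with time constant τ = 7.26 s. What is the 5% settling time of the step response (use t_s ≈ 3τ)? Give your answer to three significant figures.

t_s ≈ 3τ = 21.8 s.

t_s ≈ 21.8 s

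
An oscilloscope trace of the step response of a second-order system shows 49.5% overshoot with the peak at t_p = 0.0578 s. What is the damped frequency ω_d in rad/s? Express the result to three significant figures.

t_p = π/ω_d, so ω_d = π/0.0578 = 54.4 rad/s.

ω_d ≈ 54.4 rad/s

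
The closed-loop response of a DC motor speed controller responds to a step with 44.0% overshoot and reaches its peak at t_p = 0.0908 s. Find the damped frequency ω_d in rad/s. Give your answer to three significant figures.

t_p = π/ω_d, so ω_d = π/0.0908 = 34.6 rad/s.

ω_d ≈ 34.6 rad/s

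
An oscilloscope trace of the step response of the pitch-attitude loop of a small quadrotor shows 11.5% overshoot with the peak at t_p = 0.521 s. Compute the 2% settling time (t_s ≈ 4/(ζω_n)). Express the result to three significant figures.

t_s ≈ 0.964 s

ζ from %OS: ζ = |ln 0.115|/√(π²+ln²0.115) = 0.567.
From t_p = π/ω_d, ω_d = π/0.521 = 6.03 rad/s, so ω_n = ω_d/√(1−ζ²) = 7.32 rad/s.
t_s ≈ 4/(ζω_n) = 4/(0.567·7.32) = 0.964 s.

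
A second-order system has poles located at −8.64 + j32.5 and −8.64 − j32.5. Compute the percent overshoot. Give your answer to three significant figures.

%OS ≈ 43.4%

With σ = 8.64, ω_d = 32.5: ω_n = √(σ²+ω_d²) = 33.6 rad/s, ζ = σ/ω_n = 0.257.
%OS = 100·exp(−πζ/√(1−ζ²)) = 43.4%.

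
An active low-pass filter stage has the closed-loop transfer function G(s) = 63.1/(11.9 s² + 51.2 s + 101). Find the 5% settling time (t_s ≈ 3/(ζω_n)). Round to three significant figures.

t_s ≈ 1.39 s

Dividing through by 11.9: denominator becomes s² + 4.303 s + 8.487.
So ω_n = √8.487 = 2.91 rad/s and ζ = 4.303/(2·2.91) = 0.738.
t_s ≈ 3/(ζω_n) = 1.39 s.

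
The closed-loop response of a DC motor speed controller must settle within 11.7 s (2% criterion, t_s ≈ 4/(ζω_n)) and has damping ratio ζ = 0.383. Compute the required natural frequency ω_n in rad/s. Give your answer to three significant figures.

Rearranging t_s ≈ 4/(ζω_n) gives ω_n = 4/(ζ·t_s) = 4/(0.383 × 11.7) = 0.893 rad/s.

ω_n ≈ 0.893 rad/s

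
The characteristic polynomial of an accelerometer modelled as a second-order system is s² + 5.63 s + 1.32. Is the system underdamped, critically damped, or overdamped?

a² − 4b = 26 > 0 (two distinct real roots); the system is overdamped.

overdamped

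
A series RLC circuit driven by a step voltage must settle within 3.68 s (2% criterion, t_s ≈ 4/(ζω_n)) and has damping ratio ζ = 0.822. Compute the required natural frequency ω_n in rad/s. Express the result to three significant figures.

Rearranging t_s ≈ 4/(ζω_n) gives ω_n = 4/(ζ·t_s) = 4/(0.822 × 3.68) = 1.32 rad/s.

ω_n ≈ 1.32 rad/s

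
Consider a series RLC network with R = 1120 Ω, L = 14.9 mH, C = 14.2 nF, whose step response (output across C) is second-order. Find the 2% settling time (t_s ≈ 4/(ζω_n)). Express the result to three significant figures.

t_s ≈ 0.000106 s

For a series RLC circuit (capacitor voltage as output), ω_n = 1/√(LC) = 1/√(14.9 mH · 14.2 nF) = 68700 rad/s.
ζ = (R/2)·√(C/L) = (1120/2)·√(14.2 nF/14.9 mH) = 0.547.
t_s ≈ 4/(ζω_n) = 0.000106 s.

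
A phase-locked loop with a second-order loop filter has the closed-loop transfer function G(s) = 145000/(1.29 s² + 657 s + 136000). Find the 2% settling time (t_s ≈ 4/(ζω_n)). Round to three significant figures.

Dividing through by 1.29: denominator becomes s² + 509.3 s + 105400.
So ω_n = √105400 = 325 rad/s and ζ = 509.3/(2·325) = 0.784.
t_s ≈ 4/(ζω_n) = 0.0157 s.

t_s ≈ 0.0157 s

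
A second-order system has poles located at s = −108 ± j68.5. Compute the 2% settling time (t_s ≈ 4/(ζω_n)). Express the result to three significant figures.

t_s ≈ 0.0370 s

For poles at −σ ± jω_d, ζω_n = σ = 108, so t_s ≈ 4/σ = 0.0370 s.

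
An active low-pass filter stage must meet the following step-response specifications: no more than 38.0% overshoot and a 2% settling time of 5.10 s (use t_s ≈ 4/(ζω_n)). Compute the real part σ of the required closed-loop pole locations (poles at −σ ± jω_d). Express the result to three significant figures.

The settling-time spec alone fixes σ = ζω_n = 4/t_s = 4/5.10 = 0.784.
(Overshoot then fixes ζ = 0.294 and hence ω_d = σ·√(1−ζ²)/ζ = 2.55 rad/s.)

σ ≈ 0.784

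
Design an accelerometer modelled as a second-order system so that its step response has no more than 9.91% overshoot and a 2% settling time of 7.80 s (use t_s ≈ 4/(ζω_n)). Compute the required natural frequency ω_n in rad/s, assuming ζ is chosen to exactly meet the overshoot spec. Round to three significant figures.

ζ = −ln(OS)/√(π² + (ln OS)²). With OS = 0.0991, ln OS = −2.312 and ζ = 2.312/3.900 = 0.593.
Then ω_n = 4/(ζ t_s) = 4/(0.593 × 7.80) = 0.865 rad/s.

ω_n ≈ 0.865 rad/s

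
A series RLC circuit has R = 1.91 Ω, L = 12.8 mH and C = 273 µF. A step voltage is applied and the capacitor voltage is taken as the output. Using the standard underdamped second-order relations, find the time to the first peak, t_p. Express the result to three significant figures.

For a series RLC circuit (capacitor voltage as output), ω_n = 1/√(LC) = 1/√(12.8 mH · 273 µF) = 535 rad/s.
ζ = (R/2)·√(C/L) = (1.91/2)·√(273 µF/12.8 mH) = 0.139.
The damped frequency ω_d = ω_n√(1−ζ²) = 530 rad/s. t_p = π/ω_d = 0.00593 s.

t_p ≈ 0.00593 s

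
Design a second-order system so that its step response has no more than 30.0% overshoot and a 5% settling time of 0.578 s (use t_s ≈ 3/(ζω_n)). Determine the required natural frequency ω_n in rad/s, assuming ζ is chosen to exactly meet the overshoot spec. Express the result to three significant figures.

ω_n ≈ 14.5 rad/s

From %OS = 100·exp(−πζ/√(1−ζ²)), invert to get ζ = −ln(OS)/√(π² + ln²(OS)) with OS = 0.300.
−ln 0.300 = 1.204, so ζ = 1.204/√(π² + 1.450) = 0.358.
Then ω_n = 3/(ζ t_s) = 3/(0.358 × 0.578) = 14.5 rad/s.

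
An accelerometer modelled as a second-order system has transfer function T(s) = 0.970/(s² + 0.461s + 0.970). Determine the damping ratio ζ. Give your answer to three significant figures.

Comparing the denominator to s² + 2ζω_n s + ω_n²: ω_n = √0.970 = 0.985 rad/s, and 2ζω_n = 0.461 so ζ = 0.461/(2·0.985) = 0.234.

ζ ≈ 0.234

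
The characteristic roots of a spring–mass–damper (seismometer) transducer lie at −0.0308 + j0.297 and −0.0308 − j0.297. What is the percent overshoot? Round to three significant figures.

|pole| = ω_n = √(0.0308² + 0.297²) = 0.299 rad/s; ζ = cos θ = σ/ω_n = 0.103.
%OS = 100 e^{−πζ/√(1−ζ²)} with ζ = 0.103 gives 72.2%.

%OS ≈ 72.2%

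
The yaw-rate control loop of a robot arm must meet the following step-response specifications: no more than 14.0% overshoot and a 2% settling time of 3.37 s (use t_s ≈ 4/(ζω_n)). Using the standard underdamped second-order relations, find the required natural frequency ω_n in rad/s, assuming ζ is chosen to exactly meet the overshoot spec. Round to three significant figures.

Inverting the overshoot relation: ζ = |ln 0.140|/√(π² + ln²0.140) = 0.531.
Then ω_n = 4/(ζ t_s) = 4/(0.531 × 3.37) = 2.24 rad/s.

ω_n ≈ 2.24 rad/s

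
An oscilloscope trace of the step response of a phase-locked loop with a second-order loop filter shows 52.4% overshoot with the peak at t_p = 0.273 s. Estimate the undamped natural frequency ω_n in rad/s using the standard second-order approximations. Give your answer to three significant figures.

The overshoot fixes ζ = −ln(OS)/√(π²+ln²(OS)) = 0.201.
From t_p = π/ω_d, ω_d = π/0.273 = 11.5 rad/s, so ω_n = ω_d/√(1−ζ²) = 11.7 rad/s.

ω_n ≈ 11.7 rad/s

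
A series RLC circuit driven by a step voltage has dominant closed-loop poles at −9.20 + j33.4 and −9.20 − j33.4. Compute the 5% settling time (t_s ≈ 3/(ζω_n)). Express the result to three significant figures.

t_s ≈ 0.326 s

For poles at −σ ± jω_d, ζω_n = σ = 9.20, so t_s ≈ 3/σ = 0.326 s.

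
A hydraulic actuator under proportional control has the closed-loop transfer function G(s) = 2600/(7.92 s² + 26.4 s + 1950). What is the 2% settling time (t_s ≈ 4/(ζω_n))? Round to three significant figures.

t_s ≈ 2.40 s

Dividing through by 7.92: denominator becomes s² + 3.333 s + 246.2.
So ω_n = √246.2 = 15.7 rad/s and ζ = 3.333/(2·15.7) = 0.106.
t_s ≈ 4/(ζω_n) = 2.40 s.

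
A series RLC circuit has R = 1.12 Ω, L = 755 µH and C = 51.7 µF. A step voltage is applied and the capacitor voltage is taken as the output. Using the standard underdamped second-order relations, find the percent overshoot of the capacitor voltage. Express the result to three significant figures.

%OS ≈ 62.8%

For a series RLC circuit (capacitor voltage as output), ω_n = 1/√(LC) = 1/√(755 µH · 51.7 µF) = 5060 rad/s.
ζ = (R/2)·√(C/L) = (1.12/2)·√(51.7 µF/755 µH) = 0.147.
%OS = 100·exp(−πζ/√(1−ζ²)) = 62.8%.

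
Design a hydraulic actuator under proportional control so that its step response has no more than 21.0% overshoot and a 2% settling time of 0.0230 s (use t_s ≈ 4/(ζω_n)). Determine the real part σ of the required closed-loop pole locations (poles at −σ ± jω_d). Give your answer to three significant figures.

The settling-time spec alone fixes σ = ζω_n = 4/t_s = 4/0.0230 = 174.
(Overshoot then fixes ζ = 0.445 and hence ω_d = σ·√(1−ζ²)/ζ = 350 rad/s.)

σ ≈ 174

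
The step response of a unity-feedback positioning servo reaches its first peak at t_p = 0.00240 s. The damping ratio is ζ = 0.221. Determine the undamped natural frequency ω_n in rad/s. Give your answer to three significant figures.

Peak time t_p = π/ω_d, so ω_d = π/t_p = π/0.00240 = 1310 rad/s.
ω_n = ω_d/√(1−ζ²) = 1310/√0.951 = 1340 rad/s.

ω_n ≈ 1340 rad/s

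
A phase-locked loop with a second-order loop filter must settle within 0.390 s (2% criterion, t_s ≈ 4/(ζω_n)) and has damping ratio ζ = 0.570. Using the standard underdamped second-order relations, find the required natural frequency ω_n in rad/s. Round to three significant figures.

ω_n ≈ 18.0 rad/s

Rearranging t_s ≈ 4/(ζω_n) gives ω_n = 4/(ζ·t_s) = 4/(0.570 × 0.390) = 18.0 rad/s.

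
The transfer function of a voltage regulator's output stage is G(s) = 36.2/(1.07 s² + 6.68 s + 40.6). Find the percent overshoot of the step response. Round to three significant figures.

%OS ≈ 15.8%

Dividing through by 1.07: denominator becomes s² + 6.243 s + 37.94.
So ω_n = √37.94 = 6.16 rad/s and ζ = 6.243/(2·6.16) = 0.507.
Overshoot: exp(−π·0.507/√(1−0.507²)) = 0.158, i.e. 15.8%.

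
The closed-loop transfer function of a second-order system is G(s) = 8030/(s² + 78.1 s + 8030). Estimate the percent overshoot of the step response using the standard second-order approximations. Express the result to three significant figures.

ω_n = √8030 = 89.6 rad/s; ζ = 78.1/(2·89.6) = 0.436.
%OS = 100·exp(−πζ/√(1−ζ²)) = 21.8%.

%OS ≈ 21.8%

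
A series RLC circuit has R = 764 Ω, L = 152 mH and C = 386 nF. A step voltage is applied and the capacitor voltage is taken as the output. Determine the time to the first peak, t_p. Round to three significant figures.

t_p ≈ 0.000959 s

For a series RLC circuit (capacitor voltage as output), ω_n = 1/√(LC) = 1/√(152 mH · 386 nF) = 4130 rad/s.
ζ = (R/2)·√(C/L) = (764/2)·√(386 nF/152 mH) = 0.609.
ω_d = 4130·√(1 − 0.609²) = 3280 rad/s. t_p = π/ω_d = 0.000959 s.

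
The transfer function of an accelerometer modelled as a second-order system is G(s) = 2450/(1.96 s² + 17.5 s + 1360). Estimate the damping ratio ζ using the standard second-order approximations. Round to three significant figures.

ζ ≈ 0.169

Dividing through by 1.96: denominator becomes s² + 8.929 s + 693.9.
So ω_n = √693.9 = 26.3 rad/s and ζ = 8.929/(2·26.3) = 0.169.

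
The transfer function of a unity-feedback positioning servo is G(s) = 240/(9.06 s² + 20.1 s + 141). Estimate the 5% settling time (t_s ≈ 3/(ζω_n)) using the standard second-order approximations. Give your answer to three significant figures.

t_s ≈ 2.70 s

Dividing through by 9.06: denominator becomes s² + 2.219 s + 15.56.
So ω_n = √15.56 = 3.94 rad/s and ζ = 2.219/(2·3.94) = 0.281.
t_s ≈ 3/(ζω_n) = 2.70 s.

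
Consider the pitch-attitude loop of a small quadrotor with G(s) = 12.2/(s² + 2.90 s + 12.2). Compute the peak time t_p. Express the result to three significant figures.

Matching coefficients with s² + 2ζω_n s + ω_n² gives ω_n² = 12.2 ⇒ ω_n = 3.49 rad/s, and ζ = 2.90/(2ω_n) = 0.415.
ω_d = 3.49·√(1 − 0.415²) = 3.18 rad/s. Then t_p = π/ω_d = 0.989 s.

t_p ≈ 0.989 s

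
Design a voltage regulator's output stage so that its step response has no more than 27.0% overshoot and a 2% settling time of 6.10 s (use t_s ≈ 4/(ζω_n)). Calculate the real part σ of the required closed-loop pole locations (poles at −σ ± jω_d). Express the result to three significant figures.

The settling-time spec alone fixes σ = ζω_n = 4/t_s = 4/6.10 = 0.656.
(Overshoot then fixes ζ = 0.385 and hence ω_d = σ·√(1−ζ²)/ζ = 1.57 rad/s.)

σ ≈ 0.656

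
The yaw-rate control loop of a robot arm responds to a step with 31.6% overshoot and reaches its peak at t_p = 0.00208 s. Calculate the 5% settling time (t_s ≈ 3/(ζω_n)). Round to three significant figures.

From the overshoot, ζ = −ln(OS)/√(π²+ln²(OS)) = 0.344.
From t_p = π/ω_d, ω_d = π/0.00208 = 1510 rad/s, so ω_n = ω_d/√(1−ζ²) = 1610 rad/s.
t_s ≈ 3/(ζω_n) = 3/(0.344·1610) = 0.00542 s.

t_s ≈ 0.00542 s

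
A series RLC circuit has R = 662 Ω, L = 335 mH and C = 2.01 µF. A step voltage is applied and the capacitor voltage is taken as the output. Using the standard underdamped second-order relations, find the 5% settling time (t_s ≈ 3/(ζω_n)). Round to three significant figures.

t_s ≈ 0.00304 s

For a series RLC circuit (capacitor voltage as output), ω_n = 1/√(LC) = 1/√(335 mH · 2.01 µF) = 1220 rad/s.
ζ = (R/2)·√(C/L) = (662/2)·√(2.01 µF/335 mH) = 0.811.
t_s ≈ 3/(ζω_n) = 0.00304 s.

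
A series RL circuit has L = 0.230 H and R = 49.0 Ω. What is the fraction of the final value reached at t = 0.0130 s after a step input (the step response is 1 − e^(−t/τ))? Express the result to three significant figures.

y/y_∞ ≈ 0.937

τ = L/R = 0.230/49.0 = 0.00469 s.
y(t)/y_∞ = 1 − e^(−t/τ) = 1 − e^(−0.0130/0.00469) = 1 − e^(−2.77) = 0.937.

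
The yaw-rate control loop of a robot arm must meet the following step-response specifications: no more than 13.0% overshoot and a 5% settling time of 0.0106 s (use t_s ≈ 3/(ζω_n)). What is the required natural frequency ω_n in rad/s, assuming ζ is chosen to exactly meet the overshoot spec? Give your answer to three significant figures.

ω_n ≈ 520 rad/s

Inverting the overshoot relation: ζ = |ln 0.130|/√(π² + ln²0.130) = 0.545.
From t_s ≈ 3/(ζω_n): ω_n = 3/(ζ·t_s) = 3/(0.545·0.0106) = 520 rad/s.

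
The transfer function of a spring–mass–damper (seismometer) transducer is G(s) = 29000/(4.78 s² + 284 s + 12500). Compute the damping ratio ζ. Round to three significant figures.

Dividing through by 4.78: denominator becomes s² + 59.41 s + 2615.
So ω_n = √2615 = 51.1 rad/s and ζ = 59.41/(2·51.1) = 0.581.

ζ ≈ 0.581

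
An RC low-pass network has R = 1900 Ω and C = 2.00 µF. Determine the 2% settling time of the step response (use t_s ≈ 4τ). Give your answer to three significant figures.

t_s ≈ 0.0152 s

τ = RC = 1900 × 2.00 µF = 0.00380 s.
t_s ≈ 4τ = 0.0152 s.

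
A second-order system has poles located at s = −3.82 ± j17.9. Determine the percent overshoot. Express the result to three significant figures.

The poles are at −σ ± jω_d with σ = 3.82 and ω_d = 17.9, so ω_n = √(σ²+ω_d²) = 18.3 rad/s and ζ = σ/ω_n = 0.209.
%OS = 100 e^{−πζ/√(1−ζ²)} with ζ = 0.209 gives 51.1%.

%OS ≈ 51.1%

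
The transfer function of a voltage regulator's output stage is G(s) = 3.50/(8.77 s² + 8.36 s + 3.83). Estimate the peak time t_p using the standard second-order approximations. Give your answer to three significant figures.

Dividing through by 8.77: denominator becomes s² + 0.9532 s + 0.4367.
So ω_n = √0.4367 = 0.661 rad/s and ζ = 0.9532/(2·0.661) = 0.721.
ω_d = ω_n√(1−ζ²) = 0.458 rad/s. t_p = π/ω_d = 6.86 s.

t_p ≈ 6.86 s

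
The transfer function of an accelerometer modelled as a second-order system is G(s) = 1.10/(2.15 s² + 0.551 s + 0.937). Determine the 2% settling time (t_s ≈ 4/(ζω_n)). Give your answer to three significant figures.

t_s ≈ 31.2 s

Dividing through by 2.15: denominator becomes s² + 0.2563 s + 0.4358.
So ω_n = √0.4358 = 0.660 rad/s and ζ = 0.2563/(2·0.660) = 0.194.
t_s ≈ 4/(ζω_n) = 31.2 s.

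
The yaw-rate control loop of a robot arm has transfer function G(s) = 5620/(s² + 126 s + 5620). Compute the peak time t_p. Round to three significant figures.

Matching coefficients with s² + 2ζω_n s + ω_n² gives ω_n² = 5620 ⇒ ω_n = 75.0 rad/s, and ζ = 126/(2ω_n) = 0.840.
The damped frequency ω_d = ω_n√(1−ζ²) = 40.6 rad/s. Then t_p = π/ω_d = 0.0773 s.

t_p ≈ 0.0773 s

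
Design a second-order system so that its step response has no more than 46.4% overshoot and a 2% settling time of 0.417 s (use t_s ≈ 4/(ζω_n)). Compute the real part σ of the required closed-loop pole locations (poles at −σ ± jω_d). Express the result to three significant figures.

The settling-time spec alone fixes σ = ζω_n = 4/t_s = 4/0.417 = 9.59.
(Overshoot then fixes ζ = 0.237 and hence ω_d = σ·√(1−ζ²)/ζ = 39.2 rad/s.)

σ ≈ 9.59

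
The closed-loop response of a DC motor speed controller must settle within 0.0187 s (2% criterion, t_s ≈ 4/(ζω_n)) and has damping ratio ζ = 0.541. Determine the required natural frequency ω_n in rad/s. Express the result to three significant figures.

ω_n ≈ 395 rad/s

Rearranging t_s ≈ 4/(ζω_n) gives ω_n = 4/(ζ·t_s) = 4/(0.541 × 0.0187) = 395 rad/s.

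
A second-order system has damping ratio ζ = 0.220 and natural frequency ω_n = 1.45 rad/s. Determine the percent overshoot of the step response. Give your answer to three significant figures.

For an underdamped second-order system, %OS = 100·exp(−πζ/√(1−ζ²)).
πζ/√(1−ζ²) = π·0.220/√(1−0.0484) = 0.7085, so %OS = 100·e^(−0.7085) = 49.2%.

%OS ≈ 49.2%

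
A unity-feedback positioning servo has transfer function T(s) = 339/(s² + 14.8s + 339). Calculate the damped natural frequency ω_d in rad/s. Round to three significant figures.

Comparing the denominator to s² + 2ζω_n s + ω_n²: ω_n = √339 = 18.4 rad/s, and 2ζω_n = 14.8 so ζ = 14.8/(2·18.4) = 0.402.
ω_d = ω_n√(1−ζ²) = 16.9 rad/s.

ω_d ≈ 16.9 rad/s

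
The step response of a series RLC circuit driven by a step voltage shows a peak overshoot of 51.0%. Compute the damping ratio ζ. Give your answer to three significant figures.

ζ ≈ 0.210

Inverting the overshoot relation: ζ = |ln 0.510|/√(π² + ln²0.510) = 0.210.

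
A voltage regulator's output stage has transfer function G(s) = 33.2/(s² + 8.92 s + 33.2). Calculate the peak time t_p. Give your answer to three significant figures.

t_p ≈ 0.861 s

Matching coefficients with s² + 2ζω_n s + ω_n² gives ω_n² = 33.2 ⇒ ω_n = 5.76 rad/s, and ζ = 8.92/(2ω_n) = 0.774.
The damped frequency ω_d = ω_n√(1−ζ²) = 3.65 rad/s. Then t_p = π/ω_d = 0.861 s.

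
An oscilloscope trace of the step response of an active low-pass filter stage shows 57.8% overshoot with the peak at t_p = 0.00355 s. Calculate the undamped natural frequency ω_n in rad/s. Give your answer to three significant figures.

ω_n ≈ 898 rad/s

ζ from %OS: ζ = |ln 0.578|/√(π²+ln²0.578) = 0.172.
t_p = π/ω_d ⇒ ω_d = 885 rad/s; then ω_n = ω_d/√(1−ζ²) = 898 rad/s.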